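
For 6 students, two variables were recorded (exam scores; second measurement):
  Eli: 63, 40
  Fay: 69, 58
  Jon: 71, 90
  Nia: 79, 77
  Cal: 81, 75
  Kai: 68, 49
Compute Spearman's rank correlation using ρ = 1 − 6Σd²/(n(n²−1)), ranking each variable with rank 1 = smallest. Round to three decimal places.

Ranks of variable 1: 1, 3, 4, 5, 6, 2
Ranks of variable 2: 1, 3, 6, 5, 4, 2
d = r₁ − r₂: 0, 0, -2, 0, 2, 0
d²: 0, 0, 4, 0, 4, 0; Σd² = 8
ρ = 1 − 6·8/(6·35) = 1 − 48/210 = 0.771

0.771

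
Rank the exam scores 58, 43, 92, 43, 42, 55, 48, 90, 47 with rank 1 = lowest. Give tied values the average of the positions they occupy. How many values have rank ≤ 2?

1

Sorted (ascending): 42, 43, 43, 47, 48, 55, 58, 90, 92
The 2 values of 43 occupy positions 2–3 → average rank (2+3)/2 = 2.5.
Ranks ≤ 2: {1} → 1 value.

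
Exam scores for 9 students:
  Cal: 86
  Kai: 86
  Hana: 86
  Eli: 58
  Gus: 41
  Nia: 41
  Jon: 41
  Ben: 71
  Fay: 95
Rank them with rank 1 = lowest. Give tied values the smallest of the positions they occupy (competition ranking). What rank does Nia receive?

1

Sorted (ascending): 41, 41, 41, 58, 71, 86, 86, 86, 95
The 3 values of 41 occupy positions 1–3 → each gets rank 1.
The 3 values of 86 occupy positions 6–8 → each gets rank 6.
Nia has value 41 → rank 1.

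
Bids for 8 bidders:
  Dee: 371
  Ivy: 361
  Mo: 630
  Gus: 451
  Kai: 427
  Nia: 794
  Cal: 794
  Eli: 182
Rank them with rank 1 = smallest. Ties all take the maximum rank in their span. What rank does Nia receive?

Sorted (ascending): 182, 361, 371, 427, 451, 630, 794, 794
The 2 values of 794 occupy positions 7–8 → each gets rank 8.
Nia has value 794 → rank 8.

8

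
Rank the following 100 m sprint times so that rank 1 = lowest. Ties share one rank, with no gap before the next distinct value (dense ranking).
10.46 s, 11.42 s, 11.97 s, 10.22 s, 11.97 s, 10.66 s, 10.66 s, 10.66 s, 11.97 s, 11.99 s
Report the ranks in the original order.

2, 4, 5, 1, 5, 3, 3, 3, 5, 6

Sorted (ascending): 10.22, 10.46, 10.66, 10.66, 10.66, 11.42, 11.97, 11.97, 11.97, 11.99
The 3 values of 10.66 share dense rank 3.
The 3 values of 11.97 share dense rank 5.
Remaining distinct values take the next consecutive integers.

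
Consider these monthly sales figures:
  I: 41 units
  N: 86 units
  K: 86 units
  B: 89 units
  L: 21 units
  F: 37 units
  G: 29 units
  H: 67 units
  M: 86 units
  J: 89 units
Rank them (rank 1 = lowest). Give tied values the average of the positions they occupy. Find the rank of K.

Sorted (ascending): 21, 29, 37, 41, 67, 86, 86, 86, 89, 89
The 3 values of 86 occupy positions 6–8 → average rank 7.
The 2 values of 89 occupy positions 9–10 → average rank (9+10)/2 = 9.5.
K has value 86 units → rank 7.

7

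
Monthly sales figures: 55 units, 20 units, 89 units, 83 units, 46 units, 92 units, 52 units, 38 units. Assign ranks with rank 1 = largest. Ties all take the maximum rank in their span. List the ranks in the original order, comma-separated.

Sorted (descending): 92, 89, 83, 55, 52, 46, 38, 20
No ties — each value takes its position as its rank.

4, 8, 2, 3, 6, 1, 5, 7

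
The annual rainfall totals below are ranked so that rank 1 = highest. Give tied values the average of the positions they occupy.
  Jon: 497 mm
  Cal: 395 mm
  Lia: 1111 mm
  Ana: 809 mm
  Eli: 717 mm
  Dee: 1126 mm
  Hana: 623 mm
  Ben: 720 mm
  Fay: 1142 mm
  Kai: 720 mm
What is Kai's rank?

5.5

Sorted (descending): 1142, 1126, 1111, 809, 720, 720, 717, 623, 497, 395
The 2 values of 720 occupy positions 5–6 → average rank (5+6)/2 = 5.5.
Kai has value 720 mm → rank 5.5.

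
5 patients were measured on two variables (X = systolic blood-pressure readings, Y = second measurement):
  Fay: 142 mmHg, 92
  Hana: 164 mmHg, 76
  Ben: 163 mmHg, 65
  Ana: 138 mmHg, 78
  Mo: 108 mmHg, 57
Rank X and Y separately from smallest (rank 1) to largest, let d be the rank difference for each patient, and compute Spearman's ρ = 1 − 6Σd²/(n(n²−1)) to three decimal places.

Ranks of variable 1: 3, 5, 4, 2, 1
Ranks of variable 2: 5, 3, 2, 4, 1
d = r₁ − r₂: -2, 2, 2, -2, 0
d²: 4, 4, 4, 4, 0; Σd² = 16
ρ = 1 − 6·16/(5·24) = 1 − 96/120 = 0.200

0.200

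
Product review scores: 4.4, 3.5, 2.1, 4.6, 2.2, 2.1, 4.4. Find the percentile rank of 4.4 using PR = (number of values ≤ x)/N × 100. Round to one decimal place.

N = 7.
Strictly below 4.4: 4. Equal to 4.4: 2.
PR = 6/7 × 100 = 85.7

85.7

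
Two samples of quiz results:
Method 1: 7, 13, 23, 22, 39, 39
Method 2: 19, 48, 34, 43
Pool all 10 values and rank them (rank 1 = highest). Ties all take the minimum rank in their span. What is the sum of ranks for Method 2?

16

Sorted (descending): 48, 43, 39, 39, 34, 23, 22, 19, 13, 7
The 2 values of 39 occupy positions 3–4 → each gets rank 3.
Method 2 values → pooled ranks: 19→8, 48→1, 34→5, 43→2
Rank sum = 8 + 1 + 5 + 2 = 16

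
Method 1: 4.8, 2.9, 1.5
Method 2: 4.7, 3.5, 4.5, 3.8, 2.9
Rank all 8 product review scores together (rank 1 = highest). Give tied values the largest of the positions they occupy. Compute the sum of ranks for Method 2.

Sorted (descending): 4.8, 4.7, 4.5, 3.8, 3.5, 2.9, 2.9, 1.5
The 2 values of 2.9 occupy positions 6–7 → each gets rank 7.
Method 2 values → pooled ranks: 4.7→2, 3.5→5, 4.5→3, 3.8→4, 2.9→7
Rank sum = 2 + 5 + 3 + 4 + 7 = 21

21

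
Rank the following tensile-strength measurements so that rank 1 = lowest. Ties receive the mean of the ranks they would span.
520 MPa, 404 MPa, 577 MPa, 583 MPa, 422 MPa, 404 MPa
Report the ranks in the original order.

Sorted (ascending): 404, 404, 422, 520, 577, 583
The 2 values of 404 occupy positions 1–2 → average rank (1+2)/2 = 1.5.

4, 1.5, 5, 6, 3, 1.5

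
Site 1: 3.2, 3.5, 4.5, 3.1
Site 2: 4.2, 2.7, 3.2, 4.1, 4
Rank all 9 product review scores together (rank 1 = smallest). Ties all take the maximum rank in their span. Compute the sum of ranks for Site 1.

Sorted (ascending): 2.7, 3.1, 3.2, 3.2, 3.5, 4, 4.1, 4.2, 4.5
The 2 values of 3.2 occupy positions 3–4 → each gets rank 4.
Site 1 values → pooled ranks: 3.2→4, 3.5→5, 4.5→9, 3.1→2
Rank sum = 4 + 5 + 9 + 2 = 20

20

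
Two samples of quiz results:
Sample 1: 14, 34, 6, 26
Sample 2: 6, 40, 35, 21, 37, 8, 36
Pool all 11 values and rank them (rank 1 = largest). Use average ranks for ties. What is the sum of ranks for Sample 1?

29.5

Sorted (descending): 40, 37, 36, 35, 34, 26, 21, 14, 8, 6, 6
The 2 values of 6 occupy positions 10–11 → average rank (10+11)/2 = 10.5.
Sample 1 values → pooled ranks: 14→8, 34→5, 6→10.5, 26→6
Rank sum = 8 + 5 + 10.5 + 6 = 29.5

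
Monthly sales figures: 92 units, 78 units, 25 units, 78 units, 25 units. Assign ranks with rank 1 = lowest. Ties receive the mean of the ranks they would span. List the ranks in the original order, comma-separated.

Sorted (ascending): 25, 25, 78, 78, 92
The 2 values of 25 occupy positions 1–2 → average rank (1+2)/2 = 1.5.
The 2 values of 78 occupy positions 3–4 → average rank (3+4)/2 = 3.5.

5, 3.5, 1.5, 3.5, 1.5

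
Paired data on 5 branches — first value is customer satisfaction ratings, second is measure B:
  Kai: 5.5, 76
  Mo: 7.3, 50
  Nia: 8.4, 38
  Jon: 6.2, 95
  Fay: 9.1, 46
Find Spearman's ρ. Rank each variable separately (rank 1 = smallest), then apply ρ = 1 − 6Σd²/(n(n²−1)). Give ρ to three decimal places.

-0.800

Ranks of variable 1: 1, 3, 4, 2, 5
Ranks of variable 2: 4, 3, 1, 5, 2
d = r₁ − r₂: -3, 0, 3, -3, 3
d²: 9, 0, 9, 9, 9; Σd² = 36
ρ = 1 − 6·36/(5·24) = 1 − 216/120 = -0.800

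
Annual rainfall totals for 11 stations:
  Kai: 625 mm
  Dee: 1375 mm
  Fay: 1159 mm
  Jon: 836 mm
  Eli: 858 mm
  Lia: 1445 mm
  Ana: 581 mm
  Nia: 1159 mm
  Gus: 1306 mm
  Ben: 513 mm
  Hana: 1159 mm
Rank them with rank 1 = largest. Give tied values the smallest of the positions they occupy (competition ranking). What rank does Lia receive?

1

Sorted (descending): 1445, 1375, 1306, 1159, 1159, 1159, 858, 836, 625, 581, 513
The 3 values of 1159 occupy positions 4–6 → each gets rank 4.
Lia has value 1445 mm → rank 1.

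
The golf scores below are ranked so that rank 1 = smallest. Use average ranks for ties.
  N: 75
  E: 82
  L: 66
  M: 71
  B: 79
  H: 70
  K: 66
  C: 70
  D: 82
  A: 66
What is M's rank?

Sorted (ascending): 66, 66, 66, 70, 70, 71, 75, 79, 82, 82
The 3 values of 66 occupy positions 1–3 → average rank 2.
The 2 values of 70 occupy positions 4–5 → average rank (4+5)/2 = 4.5.
The 2 values of 82 occupy positions 9–10 → average rank (9+10)/2 = 9.5.
M has value 71 → rank 6.

6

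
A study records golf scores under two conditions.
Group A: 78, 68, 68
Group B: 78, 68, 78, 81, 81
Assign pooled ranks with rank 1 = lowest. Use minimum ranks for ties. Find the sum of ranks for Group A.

6

Sorted (ascending): 68, 68, 68, 78, 78, 78, 81, 81
The 3 values of 68 occupy positions 1–3 → each gets rank 1.
The 3 values of 78 occupy positions 4–6 → each gets rank 4.
The 2 values of 81 occupy positions 7–8 → each gets rank 7.
Group A values → pooled ranks: 78→4, 68→1, 68→1
Rank sum = 4 + 1 + 1 = 6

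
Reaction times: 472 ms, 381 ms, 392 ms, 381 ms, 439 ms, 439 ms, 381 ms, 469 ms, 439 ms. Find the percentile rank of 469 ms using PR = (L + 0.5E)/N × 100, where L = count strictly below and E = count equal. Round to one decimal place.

83.3

N = 9.
Strictly below 469: 7. Equal to 469: 1.
PR = (7 + 0.5·1)/9 × 100 = 83.3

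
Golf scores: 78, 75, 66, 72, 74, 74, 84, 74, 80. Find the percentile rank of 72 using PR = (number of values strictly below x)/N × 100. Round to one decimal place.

11.1

N = 9.
Strictly below 72: 1. Equal to 72: 1.
PR = 1/9 × 100 = 11.1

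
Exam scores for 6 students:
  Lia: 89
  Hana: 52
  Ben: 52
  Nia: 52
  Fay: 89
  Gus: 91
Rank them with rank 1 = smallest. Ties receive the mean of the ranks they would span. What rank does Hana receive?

Sorted (ascending): 52, 52, 52, 89, 89, 91
The 3 values of 52 occupy positions 1–3 → average rank 2.
The 2 values of 89 occupy positions 4–5 → average rank (4+5)/2 = 4.5.
Hana has value 52 → rank 2.

2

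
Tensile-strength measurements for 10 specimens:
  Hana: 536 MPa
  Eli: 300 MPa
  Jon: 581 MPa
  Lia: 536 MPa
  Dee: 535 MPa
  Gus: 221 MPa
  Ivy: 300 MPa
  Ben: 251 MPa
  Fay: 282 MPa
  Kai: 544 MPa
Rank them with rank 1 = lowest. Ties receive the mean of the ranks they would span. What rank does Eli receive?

Sorted (ascending): 221, 251, 282, 300, 300, 535, 536, 536, 544, 581
The 2 values of 300 occupy positions 4–5 → average rank (4+5)/2 = 4.5.
The 2 values of 536 occupy positions 7–8 → average rank (7+8)/2 = 7.5.
Eli has value 300 MPa → rank 4.5.

4.5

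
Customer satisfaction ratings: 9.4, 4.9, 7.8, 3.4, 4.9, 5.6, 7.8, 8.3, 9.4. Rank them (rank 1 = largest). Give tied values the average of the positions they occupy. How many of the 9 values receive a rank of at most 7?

Sorted (descending): 9.4, 9.4, 8.3, 7.8, 7.8, 5.6, 4.9, 4.9, 3.4
The 2 values of 9.4 occupy positions 1–2 → average rank (1+2)/2 = 1.5.
The 2 values of 7.8 occupy positions 4–5 → average rank (4+5)/2 = 4.5.
The 2 values of 4.9 occupy positions 7–8 → average rank (7+8)/2 = 7.5.
Ranks ≤ 7: {1.5, 1.5, 3, 4.5, 4.5, 6} → 6 values.

6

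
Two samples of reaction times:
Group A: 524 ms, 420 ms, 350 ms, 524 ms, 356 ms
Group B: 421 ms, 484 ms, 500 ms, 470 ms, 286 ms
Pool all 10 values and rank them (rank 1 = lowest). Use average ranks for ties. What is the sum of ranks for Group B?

Sorted (ascending): 286, 350, 356, 420, 421, 470, 484, 500, 524, 524
The 2 values of 524 occupy positions 9–10 → average rank (9+10)/2 = 9.5.
Group B values → pooled ranks: 421→5, 484→7, 500→8, 470→6, 286→1
Rank sum = 5 + 7 + 8 + 6 + 1 = 27

27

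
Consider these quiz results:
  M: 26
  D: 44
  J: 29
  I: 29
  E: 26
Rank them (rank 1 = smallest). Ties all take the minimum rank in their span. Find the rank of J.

Sorted (ascending): 26, 26, 29, 29, 44
The 2 values of 26 occupy positions 1–2 → each gets rank 1.
The 2 values of 29 occupy positions 3–4 → each gets rank 3.
J has value 29 → rank 3.

3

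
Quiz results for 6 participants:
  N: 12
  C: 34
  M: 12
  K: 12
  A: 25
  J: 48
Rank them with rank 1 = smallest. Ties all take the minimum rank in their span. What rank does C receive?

5

Sorted (ascending): 12, 12, 12, 25, 34, 48
The 3 values of 12 occupy positions 1–3 → each gets rank 1.
C has value 34 → rank 5.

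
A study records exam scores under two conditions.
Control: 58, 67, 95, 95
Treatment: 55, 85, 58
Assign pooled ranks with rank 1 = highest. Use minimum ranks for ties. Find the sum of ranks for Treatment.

Sorted (descending): 95, 95, 85, 67, 58, 58, 55
The 2 values of 95 occupy positions 1–2 → each gets rank 1.
The 2 values of 58 occupy positions 5–6 → each gets rank 5.
Treatment values → pooled ranks: 55→7, 85→3, 58→5
Rank sum = 7 + 3 + 5 = 15

15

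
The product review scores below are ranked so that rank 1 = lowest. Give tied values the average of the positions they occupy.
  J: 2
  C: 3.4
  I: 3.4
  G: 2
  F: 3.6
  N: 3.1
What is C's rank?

4.5

Sorted (ascending): 2, 2, 3.1, 3.4, 3.4, 3.6
The 2 values of 2 occupy positions 1–2 → average rank (1+2)/2 = 1.5.
The 2 values of 3.4 occupy positions 4–5 → average rank (4+5)/2 = 4.5.
C has value 3.4 → rank 4.5.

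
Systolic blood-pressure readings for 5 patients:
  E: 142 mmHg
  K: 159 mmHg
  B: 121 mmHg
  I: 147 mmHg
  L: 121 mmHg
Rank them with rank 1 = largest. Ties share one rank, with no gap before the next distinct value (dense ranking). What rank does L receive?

Sorted (descending): 159, 147, 142, 121, 121
The 2 values of 121 share dense rank 4.
Remaining distinct values take the next consecutive integers.
L has value 121 mmHg → rank 4.

4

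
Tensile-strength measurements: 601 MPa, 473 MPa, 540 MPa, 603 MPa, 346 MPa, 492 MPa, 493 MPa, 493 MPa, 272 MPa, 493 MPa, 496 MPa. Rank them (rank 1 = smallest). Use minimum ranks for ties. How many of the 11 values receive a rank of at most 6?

7

Sorted (ascending): 272, 346, 473, 492, 493, 493, 493, 496, 540, 601, 603
The 3 values of 493 occupy positions 5–7 → each gets rank 5.
Ranks ≤ 6: {1, 2, 3, 4, 5, 5, 5} → 7 values.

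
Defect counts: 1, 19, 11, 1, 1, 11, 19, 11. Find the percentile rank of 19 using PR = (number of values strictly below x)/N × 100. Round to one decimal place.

75.0

N = 8.
Strictly below 19: 6. Equal to 19: 2.
PR = 6/8 × 100 = 75.0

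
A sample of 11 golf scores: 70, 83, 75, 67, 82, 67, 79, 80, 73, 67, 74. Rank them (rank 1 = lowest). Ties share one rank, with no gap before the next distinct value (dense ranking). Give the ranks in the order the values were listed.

Sorted (ascending): 67, 67, 67, 70, 73, 74, 75, 79, 80, 82, 83
The 3 values of 67 share dense rank 1.
Remaining distinct values take the next consecutive integers.

2, 9, 5, 1, 8, 1, 6, 7, 3, 1, 4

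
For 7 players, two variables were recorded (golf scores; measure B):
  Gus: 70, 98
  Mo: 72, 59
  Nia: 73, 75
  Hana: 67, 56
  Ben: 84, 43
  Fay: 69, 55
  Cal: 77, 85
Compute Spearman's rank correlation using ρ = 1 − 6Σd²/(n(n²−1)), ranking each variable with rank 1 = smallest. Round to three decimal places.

Ranks of variable 1: 3, 4, 5, 1, 7, 2, 6
Ranks of variable 2: 7, 4, 5, 3, 1, 2, 6
d = r₁ − r₂: -4, 0, 0, -2, 6, 0, 0
d²: 16, 0, 0, 4, 36, 0, 0; Σd² = 56
ρ = 1 − 6·56/(7·48) = 1 − 336/336 = 0.000

0.000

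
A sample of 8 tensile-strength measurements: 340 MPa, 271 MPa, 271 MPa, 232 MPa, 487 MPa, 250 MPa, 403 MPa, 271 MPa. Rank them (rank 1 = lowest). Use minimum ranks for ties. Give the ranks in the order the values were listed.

Sorted (ascending): 232, 250, 271, 271, 271, 340, 403, 487
The 3 values of 271 occupy positions 3–5 → each gets rank 3.

6, 3, 3, 1, 8, 2, 7, 3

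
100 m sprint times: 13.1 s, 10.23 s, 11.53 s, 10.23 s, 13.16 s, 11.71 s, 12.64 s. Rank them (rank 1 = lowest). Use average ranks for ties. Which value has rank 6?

Sorted (ascending): 10.23, 10.23, 11.53, 11.71, 12.64, 13.1, 13.16
The 2 values of 10.23 occupy positions 1–2 → average rank (1+2)/2 = 1.5.
Rank 6 → value 13.1.

13.1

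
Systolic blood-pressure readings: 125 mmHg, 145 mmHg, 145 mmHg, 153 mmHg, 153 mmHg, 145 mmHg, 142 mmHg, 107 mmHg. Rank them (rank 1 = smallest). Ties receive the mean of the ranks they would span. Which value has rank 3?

Sorted (ascending): 107, 125, 142, 145, 145, 145, 153, 153
The 3 values of 145 occupy positions 4–6 → average rank 5.
The 2 values of 153 occupy positions 7–8 → average rank (7+8)/2 = 7.5.
Rank 3 → value 142.

142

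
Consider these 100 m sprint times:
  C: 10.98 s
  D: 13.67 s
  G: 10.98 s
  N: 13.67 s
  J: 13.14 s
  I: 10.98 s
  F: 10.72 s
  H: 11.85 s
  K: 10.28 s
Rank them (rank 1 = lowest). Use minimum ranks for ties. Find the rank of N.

Sorted (ascending): 10.28, 10.72, 10.98, 10.98, 10.98, 11.85, 13.14, 13.67, 13.67
The 3 values of 10.98 occupy positions 3–5 → each gets rank 3.
The 2 values of 13.67 occupy positions 8–9 → each gets rank 8.
N has value 13.67 s → rank 8.

8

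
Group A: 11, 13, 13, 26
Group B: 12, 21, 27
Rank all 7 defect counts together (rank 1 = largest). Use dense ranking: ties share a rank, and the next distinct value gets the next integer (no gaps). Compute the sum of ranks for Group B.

9

Sorted (descending): 27, 26, 21, 13, 13, 12, 11
The 2 values of 13 share dense rank 4.
Remaining distinct values take the next consecutive integers.
Group B values → pooled ranks: 12→5, 21→3, 27→1
Rank sum = 5 + 3 + 1 = 9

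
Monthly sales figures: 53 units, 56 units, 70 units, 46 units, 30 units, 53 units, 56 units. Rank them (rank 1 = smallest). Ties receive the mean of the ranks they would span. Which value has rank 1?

Sorted (ascending): 30, 46, 53, 53, 56, 56, 70
The 2 values of 53 occupy positions 3–4 → average rank (3+4)/2 = 3.5.
The 2 values of 56 occupy positions 5–6 → average rank (5+6)/2 = 5.5.
Rank 1 → value 30.

30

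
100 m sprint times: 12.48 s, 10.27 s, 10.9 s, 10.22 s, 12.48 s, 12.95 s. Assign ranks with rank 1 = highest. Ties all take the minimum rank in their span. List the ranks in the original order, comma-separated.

2, 5, 4, 6, 2, 1

Sorted (descending): 12.95, 12.48, 12.48, 10.9, 10.27, 10.22
The 2 values of 12.48 occupy positions 2–3 → each gets rank 2.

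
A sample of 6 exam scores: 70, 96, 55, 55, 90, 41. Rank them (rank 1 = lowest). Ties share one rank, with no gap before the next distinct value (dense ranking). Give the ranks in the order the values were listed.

Sorted (ascending): 41, 55, 55, 70, 90, 96
The 2 values of 55 share dense rank 2.
Remaining distinct values take the next consecutive integers.

3, 5, 2, 2, 4, 1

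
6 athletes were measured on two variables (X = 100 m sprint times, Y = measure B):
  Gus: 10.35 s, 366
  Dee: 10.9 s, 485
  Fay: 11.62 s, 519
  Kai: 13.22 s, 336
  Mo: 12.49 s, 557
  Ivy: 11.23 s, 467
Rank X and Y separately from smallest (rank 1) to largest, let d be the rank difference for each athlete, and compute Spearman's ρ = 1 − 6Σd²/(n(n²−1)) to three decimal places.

0.086

Ranks of variable 1: 1, 2, 4, 6, 5, 3
Ranks of variable 2: 2, 4, 5, 1, 6, 3
d = r₁ − r₂: -1, -2, -1, 5, -1, 0
d²: 1, 4, 1, 25, 1, 0; Σd² = 32
ρ = 1 − 6·32/(6·35) = 1 − 192/210 = 0.086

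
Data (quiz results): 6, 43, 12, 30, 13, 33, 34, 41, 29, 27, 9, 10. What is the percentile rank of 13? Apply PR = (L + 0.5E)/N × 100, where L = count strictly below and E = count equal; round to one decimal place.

37.5

N = 12.
Strictly below 13: 4. Equal to 13: 1.
PR = (4 + 0.5·1)/12 × 100 = 37.5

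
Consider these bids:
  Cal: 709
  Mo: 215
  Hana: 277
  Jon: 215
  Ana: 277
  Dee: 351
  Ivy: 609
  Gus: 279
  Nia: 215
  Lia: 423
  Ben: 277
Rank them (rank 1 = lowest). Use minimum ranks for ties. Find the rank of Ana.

4

Sorted (ascending): 215, 215, 215, 277, 277, 277, 279, 351, 423, 609, 709
The 3 values of 215 occupy positions 1–3 → each gets rank 1.
The 3 values of 277 occupy positions 4–6 → each gets rank 4.
Ana has value 277 → rank 4.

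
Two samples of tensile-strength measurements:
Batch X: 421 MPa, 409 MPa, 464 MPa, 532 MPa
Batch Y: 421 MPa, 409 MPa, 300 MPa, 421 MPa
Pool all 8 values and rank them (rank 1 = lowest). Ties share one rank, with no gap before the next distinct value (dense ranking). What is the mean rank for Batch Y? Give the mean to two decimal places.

2.25

Sorted (ascending): 300, 409, 409, 421, 421, 421, 464, 532
The 2 values of 409 share dense rank 2.
The 3 values of 421 share dense rank 3.
Remaining distinct values take the next consecutive integers.
Batch Y values → pooled ranks: 421→3, 409→2, 300→1, 421→3
Mean rank = (3 + 2 + 1 + 3) / 4 = 2.25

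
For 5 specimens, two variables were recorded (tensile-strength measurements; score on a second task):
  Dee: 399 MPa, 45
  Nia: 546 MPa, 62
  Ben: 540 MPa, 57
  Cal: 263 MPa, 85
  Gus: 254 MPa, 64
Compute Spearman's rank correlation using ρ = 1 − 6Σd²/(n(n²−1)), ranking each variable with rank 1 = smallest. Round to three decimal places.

Ranks of variable 1: 3, 5, 4, 2, 1
Ranks of variable 2: 1, 3, 2, 5, 4
d = r₁ − r₂: 2, 2, 2, -3, -3
d²: 4, 4, 4, 9, 9; Σd² = 30
ρ = 1 − 6·30/(5·24) = 1 − 180/120 = -0.500

-0.500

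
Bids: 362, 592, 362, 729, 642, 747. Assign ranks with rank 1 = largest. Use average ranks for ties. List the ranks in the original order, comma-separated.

5.5, 4, 5.5, 2, 3, 1

Sorted (descending): 747, 729, 642, 592, 362, 362
The 2 values of 362 occupy positions 5–6 → average rank (5+6)/2 = 5.5.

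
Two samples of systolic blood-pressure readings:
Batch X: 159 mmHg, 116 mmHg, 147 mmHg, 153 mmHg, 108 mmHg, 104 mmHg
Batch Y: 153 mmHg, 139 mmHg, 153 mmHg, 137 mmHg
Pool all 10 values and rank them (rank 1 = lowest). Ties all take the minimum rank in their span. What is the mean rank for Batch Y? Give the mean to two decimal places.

Sorted (ascending): 104, 108, 116, 137, 139, 147, 153, 153, 153, 159
The 3 values of 153 occupy positions 7–9 → each gets rank 7.
Batch Y values → pooled ranks: 153→7, 139→5, 153→7, 137→4
Mean rank = (7 + 5 + 7 + 4) / 4 = 5.75

5.75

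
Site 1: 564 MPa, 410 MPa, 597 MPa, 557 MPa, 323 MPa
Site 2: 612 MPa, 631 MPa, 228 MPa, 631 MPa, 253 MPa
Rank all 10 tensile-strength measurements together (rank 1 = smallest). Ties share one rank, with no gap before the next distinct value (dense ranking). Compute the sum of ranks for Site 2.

29

Sorted (ascending): 228, 253, 323, 410, 557, 564, 597, 612, 631, 631
The 2 values of 631 share dense rank 9.
Remaining distinct values take the next consecutive integers.
Site 2 values → pooled ranks: 612→8, 631→9, 228→1, 631→9, 253→2
Rank sum = 8 + 9 + 1 + 9 + 2 = 29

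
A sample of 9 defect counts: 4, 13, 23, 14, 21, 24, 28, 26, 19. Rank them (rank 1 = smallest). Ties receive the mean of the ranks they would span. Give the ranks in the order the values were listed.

Sorted (ascending): 4, 13, 14, 19, 21, 23, 24, 26, 28
No ties — each value takes its position as its rank.

1, 2, 6, 3, 5, 7, 9, 8, 4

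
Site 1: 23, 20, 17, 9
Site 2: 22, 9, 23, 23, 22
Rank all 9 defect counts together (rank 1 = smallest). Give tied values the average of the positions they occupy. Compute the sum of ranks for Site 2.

Sorted (ascending): 9, 9, 17, 20, 22, 22, 23, 23, 23
The 2 values of 9 occupy positions 1–2 → average rank (1+2)/2 = 1.5.
The 2 values of 22 occupy positions 5–6 → average rank (5+6)/2 = 5.5.
The 3 values of 23 occupy positions 7–9 → average rank 8.
Site 2 values → pooled ranks: 22→5.5, 9→1.5, 23→8, 23→8, 22→5.5
Rank sum = 5.5 + 1.5 + 8 + 8 + 5.5 = 28.5

28.5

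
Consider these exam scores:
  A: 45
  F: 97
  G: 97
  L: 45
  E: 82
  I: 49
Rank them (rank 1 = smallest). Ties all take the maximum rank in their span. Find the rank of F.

Sorted (ascending): 45, 45, 49, 82, 97, 97
The 2 values of 45 occupy positions 1–2 → each gets rank 2.
The 2 values of 97 occupy positions 5–6 → each gets rank 6.
F has value 97 → rank 6.

6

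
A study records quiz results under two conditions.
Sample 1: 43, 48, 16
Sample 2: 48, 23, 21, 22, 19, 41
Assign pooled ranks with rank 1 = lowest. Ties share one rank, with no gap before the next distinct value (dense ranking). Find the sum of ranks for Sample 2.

28

Sorted (ascending): 16, 19, 21, 22, 23, 41, 43, 48, 48
The 2 values of 48 share dense rank 8.
Remaining distinct values take the next consecutive integers.
Sample 2 values → pooled ranks: 48→8, 23→5, 21→3, 22→4, 19→2, 41→6
Rank sum = 8 + 5 + 3 + 4 + 2 + 6 = 28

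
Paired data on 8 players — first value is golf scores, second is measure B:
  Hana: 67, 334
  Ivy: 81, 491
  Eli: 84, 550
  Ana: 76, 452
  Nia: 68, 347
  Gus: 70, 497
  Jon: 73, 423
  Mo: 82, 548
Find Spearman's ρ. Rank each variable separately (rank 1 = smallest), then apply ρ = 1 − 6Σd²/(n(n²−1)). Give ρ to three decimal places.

0.857

Ranks of variable 1: 1, 6, 8, 5, 2, 3, 4, 7
Ranks of variable 2: 1, 5, 8, 4, 2, 6, 3, 7
d = r₁ − r₂: 0, 1, 0, 1, 0, -3, 1, 0
d²: 0, 1, 0, 1, 0, 9, 1, 0; Σd² = 12
ρ = 1 − 6·12/(8·63) = 1 − 72/504 = 0.857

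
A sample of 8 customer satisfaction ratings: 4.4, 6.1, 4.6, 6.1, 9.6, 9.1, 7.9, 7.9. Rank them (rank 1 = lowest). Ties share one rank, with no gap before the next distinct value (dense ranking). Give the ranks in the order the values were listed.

1, 3, 2, 3, 6, 5, 4, 4

Sorted (ascending): 4.4, 4.6, 6.1, 6.1, 7.9, 7.9, 9.1, 9.6
The 2 values of 6.1 share dense rank 3.
The 2 values of 7.9 share dense rank 4.
Remaining distinct values take the next consecutive integers.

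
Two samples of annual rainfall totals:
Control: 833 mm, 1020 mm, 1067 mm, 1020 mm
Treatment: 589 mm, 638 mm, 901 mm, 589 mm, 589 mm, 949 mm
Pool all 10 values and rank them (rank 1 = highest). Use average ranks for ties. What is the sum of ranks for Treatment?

43

Sorted (descending): 1067, 1020, 1020, 949, 901, 833, 638, 589, 589, 589
The 2 values of 1020 occupy positions 2–3 → average rank (2+3)/2 = 2.5.
The 3 values of 589 occupy positions 8–10 → average rank 9.
Treatment values → pooled ranks: 589→9, 638→7, 901→5, 589→9, 589→9, 949→4
Rank sum = 9 + 7 + 5 + 9 + 9 + 4 = 43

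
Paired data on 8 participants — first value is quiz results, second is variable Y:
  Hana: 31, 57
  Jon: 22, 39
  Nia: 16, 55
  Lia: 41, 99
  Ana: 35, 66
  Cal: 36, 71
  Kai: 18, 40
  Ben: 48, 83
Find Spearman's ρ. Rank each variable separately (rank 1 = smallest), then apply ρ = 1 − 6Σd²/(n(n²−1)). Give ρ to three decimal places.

0.881

Ranks of variable 1: 4, 3, 1, 7, 5, 6, 2, 8
Ranks of variable 2: 4, 1, 3, 8, 5, 6, 2, 7
d = r₁ − r₂: 0, 2, -2, -1, 0, 0, 0, 1
d²: 0, 4, 4, 1, 0, 0, 0, 1; Σd² = 10
ρ = 1 − 6·10/(8·63) = 1 − 60/504 = 0.881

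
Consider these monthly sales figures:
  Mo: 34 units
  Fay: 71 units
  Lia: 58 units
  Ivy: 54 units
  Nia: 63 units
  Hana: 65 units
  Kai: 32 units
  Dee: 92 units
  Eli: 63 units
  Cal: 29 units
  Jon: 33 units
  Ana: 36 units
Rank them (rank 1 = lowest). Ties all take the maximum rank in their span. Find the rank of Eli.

Sorted (ascending): 29, 32, 33, 34, 36, 54, 58, 63, 63, 65, 71, 92
The 2 values of 63 occupy positions 8–9 → each gets rank 9.
Eli has value 63 units → rank 9.

9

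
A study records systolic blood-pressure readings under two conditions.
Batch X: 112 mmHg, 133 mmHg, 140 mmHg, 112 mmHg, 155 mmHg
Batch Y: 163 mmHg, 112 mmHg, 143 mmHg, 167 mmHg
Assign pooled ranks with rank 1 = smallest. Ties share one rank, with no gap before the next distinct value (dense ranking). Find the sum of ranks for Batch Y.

18

Sorted (ascending): 112, 112, 112, 133, 140, 143, 155, 163, 167
The 3 values of 112 share dense rank 1.
Remaining distinct values take the next consecutive integers.
Batch Y values → pooled ranks: 163→6, 112→1, 143→4, 167→7
Rank sum = 6 + 1 + 4 + 7 = 18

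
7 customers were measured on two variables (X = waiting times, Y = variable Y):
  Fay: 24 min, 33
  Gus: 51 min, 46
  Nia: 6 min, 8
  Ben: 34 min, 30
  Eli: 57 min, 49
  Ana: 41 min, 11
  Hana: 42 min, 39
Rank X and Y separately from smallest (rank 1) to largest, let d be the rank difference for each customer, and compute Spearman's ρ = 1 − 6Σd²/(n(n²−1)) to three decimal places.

Ranks of variable 1: 2, 6, 1, 3, 7, 4, 5
Ranks of variable 2: 4, 6, 1, 3, 7, 2, 5
d = r₁ − r₂: -2, 0, 0, 0, 0, 2, 0
d²: 4, 0, 0, 0, 0, 4, 0; Σd² = 8
ρ = 1 − 6·8/(7·48) = 1 − 48/336 = 0.857

0.857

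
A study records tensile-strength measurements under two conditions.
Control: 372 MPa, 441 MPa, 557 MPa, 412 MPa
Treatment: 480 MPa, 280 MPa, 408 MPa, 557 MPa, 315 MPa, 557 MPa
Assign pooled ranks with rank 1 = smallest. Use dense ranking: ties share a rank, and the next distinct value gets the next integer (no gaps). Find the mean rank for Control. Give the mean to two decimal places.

Sorted (ascending): 280, 315, 372, 408, 412, 441, 480, 557, 557, 557
The 3 values of 557 share dense rank 8.
Remaining distinct values take the next consecutive integers.
Control values → pooled ranks: 372→3, 441→6, 557→8, 412→5
Mean rank = (3 + 6 + 8 + 5) / 4 = 5.50

5.50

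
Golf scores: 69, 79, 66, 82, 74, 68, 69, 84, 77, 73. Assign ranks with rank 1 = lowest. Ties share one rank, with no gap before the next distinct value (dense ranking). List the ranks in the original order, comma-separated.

Sorted (ascending): 66, 68, 69, 69, 73, 74, 77, 79, 82, 84
The 2 values of 69 share dense rank 3.
Remaining distinct values take the next consecutive integers.

3, 7, 1, 8, 5, 2, 3, 9, 6, 4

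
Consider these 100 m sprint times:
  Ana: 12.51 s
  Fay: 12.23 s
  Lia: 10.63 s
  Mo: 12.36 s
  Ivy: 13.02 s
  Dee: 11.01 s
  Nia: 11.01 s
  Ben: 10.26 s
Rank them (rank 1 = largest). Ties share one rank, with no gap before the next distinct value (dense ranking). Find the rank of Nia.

Sorted (descending): 13.02, 12.51, 12.36, 12.23, 11.01, 11.01, 10.63, 10.26
The 2 values of 11.01 share dense rank 5.
Remaining distinct values take the next consecutive integers.
Nia has value 11.01 s → rank 5.

5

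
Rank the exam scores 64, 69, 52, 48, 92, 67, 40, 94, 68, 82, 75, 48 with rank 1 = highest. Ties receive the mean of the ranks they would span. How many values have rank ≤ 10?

9

Sorted (descending): 94, 92, 82, 75, 69, 68, 67, 64, 52, 48, 48, 40
The 2 values of 48 occupy positions 10–11 → average rank (10+11)/2 = 10.5.
Ranks ≤ 10: {1, 2, 3, 4, 5, 6, 7, 8, 9} → 9 values.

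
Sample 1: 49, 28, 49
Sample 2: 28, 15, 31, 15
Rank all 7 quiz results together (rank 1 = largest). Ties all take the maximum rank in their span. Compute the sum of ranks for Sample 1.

9

Sorted (descending): 49, 49, 31, 28, 28, 15, 15
The 2 values of 49 occupy positions 1–2 → each gets rank 2.
The 2 values of 28 occupy positions 4–5 → each gets rank 5.
The 2 values of 15 occupy positions 6–7 → each gets rank 7.
Sample 1 values → pooled ranks: 49→2, 28→5, 49→2
Rank sum = 2 + 5 + 2 = 9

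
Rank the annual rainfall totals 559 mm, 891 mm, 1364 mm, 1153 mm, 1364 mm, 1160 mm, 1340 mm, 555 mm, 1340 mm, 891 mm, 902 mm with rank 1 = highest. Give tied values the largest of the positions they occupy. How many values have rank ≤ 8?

7

Sorted (descending): 1364, 1364, 1340, 1340, 1160, 1153, 902, 891, 891, 559, 555
The 2 values of 1364 occupy positions 1–2 → each gets rank 2.
The 2 values of 1340 occupy positions 3–4 → each gets rank 4.
The 2 values of 891 occupy positions 8–9 → each gets rank 9.
Ranks ≤ 8: {2, 2, 4, 4, 5, 6, 7} → 7 values.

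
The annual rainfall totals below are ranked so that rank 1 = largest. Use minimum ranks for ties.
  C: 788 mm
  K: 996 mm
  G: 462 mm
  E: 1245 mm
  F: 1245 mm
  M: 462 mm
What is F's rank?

Sorted (descending): 1245, 1245, 996, 788, 462, 462
The 2 values of 1245 occupy positions 1–2 → each gets rank 1.
The 2 values of 462 occupy positions 5–6 → each gets rank 5.
F has value 1245 mm → rank 1.

1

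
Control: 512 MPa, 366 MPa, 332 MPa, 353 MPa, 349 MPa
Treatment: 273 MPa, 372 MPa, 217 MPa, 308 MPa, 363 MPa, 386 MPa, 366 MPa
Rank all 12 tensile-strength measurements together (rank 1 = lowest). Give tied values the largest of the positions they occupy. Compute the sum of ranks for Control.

Sorted (ascending): 217, 273, 308, 332, 349, 353, 363, 366, 366, 372, 386, 512
The 2 values of 366 occupy positions 8–9 → each gets rank 9.
Control values → pooled ranks: 512→12, 366→9, 332→4, 353→6, 349→5
Rank sum = 12 + 9 + 4 + 6 + 5 = 36

36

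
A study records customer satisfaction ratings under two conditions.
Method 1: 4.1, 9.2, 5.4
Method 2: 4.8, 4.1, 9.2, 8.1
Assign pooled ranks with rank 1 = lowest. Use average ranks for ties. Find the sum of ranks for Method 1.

Sorted (ascending): 4.1, 4.1, 4.8, 5.4, 8.1, 9.2, 9.2
The 2 values of 4.1 occupy positions 1–2 → average rank (1+2)/2 = 1.5.
The 2 values of 9.2 occupy positions 6–7 → average rank (6+7)/2 = 6.5.
Method 1 values → pooled ranks: 4.1→1.5, 9.2→6.5, 5.4→4
Rank sum = 1.5 + 6.5 + 4 = 12

12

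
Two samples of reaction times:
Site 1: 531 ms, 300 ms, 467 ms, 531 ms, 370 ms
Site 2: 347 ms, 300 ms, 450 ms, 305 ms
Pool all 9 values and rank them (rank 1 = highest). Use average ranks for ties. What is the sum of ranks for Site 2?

25.5

Sorted (descending): 531, 531, 467, 450, 370, 347, 305, 300, 300
The 2 values of 531 occupy positions 1–2 → average rank (1+2)/2 = 1.5.
The 2 values of 300 occupy positions 8–9 → average rank (8+9)/2 = 8.5.
Site 2 values → pooled ranks: 347→6, 300→8.5, 450→4, 305→7
Rank sum = 6 + 8.5 + 4 + 7 = 25.5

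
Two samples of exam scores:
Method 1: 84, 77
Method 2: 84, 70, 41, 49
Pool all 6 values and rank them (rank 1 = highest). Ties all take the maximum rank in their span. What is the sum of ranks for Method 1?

5

Sorted (descending): 84, 84, 77, 70, 49, 41
The 2 values of 84 occupy positions 1–2 → each gets rank 2.
Method 1 values → pooled ranks: 84→2, 77→3
Rank sum = 2 + 3 = 5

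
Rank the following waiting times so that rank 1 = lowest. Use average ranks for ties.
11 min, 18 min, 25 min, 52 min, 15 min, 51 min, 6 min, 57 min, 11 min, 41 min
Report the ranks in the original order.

Sorted (ascending): 6, 11, 11, 15, 18, 25, 41, 51, 52, 57
The 2 values of 11 occupy positions 2–3 → average rank (2+3)/2 = 2.5.

2.5, 5, 6, 9, 4, 8, 1, 10, 2.5, 7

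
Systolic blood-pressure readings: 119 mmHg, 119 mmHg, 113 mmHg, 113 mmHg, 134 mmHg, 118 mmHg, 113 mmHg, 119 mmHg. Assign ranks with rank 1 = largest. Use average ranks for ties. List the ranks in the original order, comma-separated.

Sorted (descending): 134, 119, 119, 119, 118, 113, 113, 113
The 3 values of 119 occupy positions 2–4 → average rank 3.
The 3 values of 113 occupy positions 6–8 → average rank 7.

3, 3, 7, 7, 1, 5, 7, 3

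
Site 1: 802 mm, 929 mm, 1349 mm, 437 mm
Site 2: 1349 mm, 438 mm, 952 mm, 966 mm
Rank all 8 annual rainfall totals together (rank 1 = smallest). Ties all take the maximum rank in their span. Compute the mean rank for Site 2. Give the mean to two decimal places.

5.25

Sorted (ascending): 437, 438, 802, 929, 952, 966, 1349, 1349
The 2 values of 1349 occupy positions 7–8 → each gets rank 8.
Site 2 values → pooled ranks: 1349→8, 438→2, 952→5, 966→6
Mean rank = (8 + 2 + 5 + 6) / 4 = 5.25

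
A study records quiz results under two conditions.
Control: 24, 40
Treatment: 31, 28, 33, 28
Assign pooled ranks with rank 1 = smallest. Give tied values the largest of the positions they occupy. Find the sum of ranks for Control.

7

Sorted (ascending): 24, 28, 28, 31, 33, 40
The 2 values of 28 occupy positions 2–3 → each gets rank 3.
Control values → pooled ranks: 24→1, 40→6
Rank sum = 1 + 6 = 7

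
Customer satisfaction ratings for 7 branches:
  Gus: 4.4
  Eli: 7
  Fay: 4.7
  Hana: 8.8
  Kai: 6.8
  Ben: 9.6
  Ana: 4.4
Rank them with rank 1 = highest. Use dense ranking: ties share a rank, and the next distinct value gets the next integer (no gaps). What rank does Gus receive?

Sorted (descending): 9.6, 8.8, 7, 6.8, 4.7, 4.4, 4.4
The 2 values of 4.4 share dense rank 6.
Remaining distinct values take the next consecutive integers.
Gus has value 4.4 → rank 6.

6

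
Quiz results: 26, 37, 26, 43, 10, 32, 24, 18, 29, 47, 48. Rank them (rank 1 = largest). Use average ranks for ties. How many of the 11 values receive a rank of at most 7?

Sorted (descending): 48, 47, 43, 37, 32, 29, 26, 26, 24, 18, 10
The 2 values of 26 occupy positions 7–8 → average rank (7+8)/2 = 7.5.
Ranks ≤ 7: {1, 2, 3, 4, 5, 6} → 6 values.

6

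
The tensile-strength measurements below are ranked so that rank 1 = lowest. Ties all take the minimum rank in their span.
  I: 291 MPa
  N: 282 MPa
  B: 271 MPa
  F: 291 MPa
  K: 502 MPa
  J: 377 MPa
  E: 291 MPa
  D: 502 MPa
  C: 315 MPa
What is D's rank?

8

Sorted (ascending): 271, 282, 291, 291, 291, 315, 377, 502, 502
The 3 values of 291 occupy positions 3–5 → each gets rank 3.
The 2 values of 502 occupy positions 8–9 → each gets rank 8.
D has value 502 MPa → rank 8.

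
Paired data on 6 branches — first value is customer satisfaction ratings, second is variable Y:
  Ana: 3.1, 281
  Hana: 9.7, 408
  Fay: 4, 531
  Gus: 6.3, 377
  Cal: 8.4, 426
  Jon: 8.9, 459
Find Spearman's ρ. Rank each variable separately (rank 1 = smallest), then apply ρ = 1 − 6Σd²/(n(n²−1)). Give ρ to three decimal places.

Ranks of variable 1: 1, 6, 2, 3, 4, 5
Ranks of variable 2: 1, 3, 6, 2, 4, 5
d = r₁ − r₂: 0, 3, -4, 1, 0, 0
d²: 0, 9, 16, 1, 0, 0; Σd² = 26
ρ = 1 − 6·26/(6·35) = 1 − 156/210 = 0.257

0.257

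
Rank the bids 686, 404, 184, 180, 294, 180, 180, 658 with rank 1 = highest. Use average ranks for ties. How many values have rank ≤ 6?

5

Sorted (descending): 686, 658, 404, 294, 184, 180, 180, 180
The 3 values of 180 occupy positions 6–8 → average rank 7.
Ranks ≤ 6: {1, 2, 3, 4, 5} → 5 values.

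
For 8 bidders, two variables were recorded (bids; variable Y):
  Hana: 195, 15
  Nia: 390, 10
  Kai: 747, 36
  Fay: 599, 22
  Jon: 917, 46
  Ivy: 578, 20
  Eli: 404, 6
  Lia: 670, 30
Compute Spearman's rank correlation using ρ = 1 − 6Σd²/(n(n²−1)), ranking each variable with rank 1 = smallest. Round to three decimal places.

Ranks of variable 1: 1, 2, 7, 5, 8, 4, 3, 6
Ranks of variable 2: 3, 2, 7, 5, 8, 4, 1, 6
d = r₁ − r₂: -2, 0, 0, 0, 0, 0, 2, 0
d²: 4, 0, 0, 0, 0, 0, 4, 0; Σd² = 8
ρ = 1 − 6·8/(8·63) = 1 − 48/504 = 0.905

0.905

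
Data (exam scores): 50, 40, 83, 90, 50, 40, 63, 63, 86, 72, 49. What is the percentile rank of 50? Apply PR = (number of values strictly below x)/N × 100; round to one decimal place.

N = 11.
Strictly below 50: 3. Equal to 50: 2.
PR = 3/11 × 100 = 27.3

27.3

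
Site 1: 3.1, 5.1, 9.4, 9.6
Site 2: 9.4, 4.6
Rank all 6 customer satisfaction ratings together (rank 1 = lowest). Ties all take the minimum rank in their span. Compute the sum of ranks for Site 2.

6

Sorted (ascending): 3.1, 4.6, 5.1, 9.4, 9.4, 9.6
The 2 values of 9.4 occupy positions 4–5 → each gets rank 4.
Site 2 values → pooled ranks: 9.4→4, 4.6→2
Rank sum = 4 + 2 = 6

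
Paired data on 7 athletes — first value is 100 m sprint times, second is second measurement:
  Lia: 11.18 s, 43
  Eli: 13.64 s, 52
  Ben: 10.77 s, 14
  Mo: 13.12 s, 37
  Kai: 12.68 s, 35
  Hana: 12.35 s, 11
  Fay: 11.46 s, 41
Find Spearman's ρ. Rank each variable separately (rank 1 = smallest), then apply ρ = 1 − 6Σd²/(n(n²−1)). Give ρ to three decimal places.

Ranks of variable 1: 2, 7, 1, 6, 5, 4, 3
Ranks of variable 2: 6, 7, 2, 4, 3, 1, 5
d = r₁ − r₂: -4, 0, -1, 2, 2, 3, -2
d²: 16, 0, 1, 4, 4, 9, 4; Σd² = 38
ρ = 1 − 6·38/(7·48) = 1 − 228/336 = 0.321

0.321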